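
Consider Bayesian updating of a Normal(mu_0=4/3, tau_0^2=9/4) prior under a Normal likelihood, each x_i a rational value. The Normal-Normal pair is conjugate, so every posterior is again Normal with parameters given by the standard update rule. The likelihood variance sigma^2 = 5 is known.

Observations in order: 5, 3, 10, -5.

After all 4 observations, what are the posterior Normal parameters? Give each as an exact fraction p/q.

obs 1: x=5 → posterior Normal(215/87, 45/29)
obs 2: x=3 → posterior Normal(148/57, 45/38)
obs 3: x=10 → posterior Normal(566/141, 45/47)
obs 4: x=-5 → posterior Normal(431/168, 45/56)

mu_0=431/168, tau_0^2=45/56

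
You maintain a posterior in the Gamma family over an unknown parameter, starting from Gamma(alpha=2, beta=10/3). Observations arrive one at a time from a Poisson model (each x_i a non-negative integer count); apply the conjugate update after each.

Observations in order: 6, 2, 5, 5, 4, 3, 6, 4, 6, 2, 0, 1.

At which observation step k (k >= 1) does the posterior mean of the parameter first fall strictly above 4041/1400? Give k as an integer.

obs 1: x=6 → posterior Gamma(8, 13/3)
obs 2: x=2 → posterior Gamma(10, 16/3)
obs 3: x=5 → posterior Gamma(15, 19/3)
obs 4: x=5 → posterior Gamma(20, 22/3)
obs 5: x=4 → posterior Gamma(24, 25/3)
obs 6: x=3 → posterior Gamma(27, 28/3)
obs 7: x=6 → posterior Gamma(33, 31/3)
obs 8: x=4 → posterior Gamma(37, 34/3)
obs 9: x=6 → posterior Gamma(43, 37/3)
obs 10: x=2 → posterior Gamma(45, 40/3)
obs 11: x=0 → posterior Gamma(45, 43/3)
obs 12: x=1 → posterior Gamma(46, 46/3)

k = 6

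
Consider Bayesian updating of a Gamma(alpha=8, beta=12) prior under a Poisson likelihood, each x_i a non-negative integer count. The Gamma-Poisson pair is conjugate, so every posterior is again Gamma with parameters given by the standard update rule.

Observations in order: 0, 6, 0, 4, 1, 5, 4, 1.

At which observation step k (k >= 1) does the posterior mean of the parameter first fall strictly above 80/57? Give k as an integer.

obs 1: x=0 → posterior Gamma(8, 13)
obs 2: x=6 → posterior Gamma(14, 14)
obs 3: x=0 → posterior Gamma(14, 15)
obs 4: x=4 → posterior Gamma(18, 16)
obs 5: x=1 → posterior Gamma(19, 17)
obs 6: x=5 → posterior Gamma(24, 18)
obs 7: x=4 → posterior Gamma(28, 19)
obs 8: x=1 → posterior Gamma(29, 20)

k = 7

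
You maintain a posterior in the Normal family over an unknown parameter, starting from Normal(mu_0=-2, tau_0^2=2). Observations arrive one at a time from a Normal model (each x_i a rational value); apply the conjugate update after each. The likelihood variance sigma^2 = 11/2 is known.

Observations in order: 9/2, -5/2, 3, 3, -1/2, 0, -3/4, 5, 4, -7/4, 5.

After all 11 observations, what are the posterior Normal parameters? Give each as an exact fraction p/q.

obs 1: x=9/2 → posterior Normal(-4/15, 22/15)
obs 2: x=-5/2 → posterior Normal(-14/19, 22/19)
obs 3: x=3 → posterior Normal(-2/23, 22/23)
obs 4: x=3 → posterior Normal(10/27, 22/27)
obs 5: x=-1/2 → posterior Normal(8/31, 22/31)
obs 6: x=0 → posterior Normal(8/35, 22/35)
obs 7: x=-3/4 → posterior Normal(5/39, 22/39)
obs 8: x=5 → posterior Normal(25/43, 22/43)
obs 9: x=4 → posterior Normal(41/47, 22/47)
obs 10: x=-7/4 → posterior Normal(2/3, 22/51)
obs 11: x=5 → posterior Normal(54/55, 2/5)

mu_0=54/55, tau_0^2=2/5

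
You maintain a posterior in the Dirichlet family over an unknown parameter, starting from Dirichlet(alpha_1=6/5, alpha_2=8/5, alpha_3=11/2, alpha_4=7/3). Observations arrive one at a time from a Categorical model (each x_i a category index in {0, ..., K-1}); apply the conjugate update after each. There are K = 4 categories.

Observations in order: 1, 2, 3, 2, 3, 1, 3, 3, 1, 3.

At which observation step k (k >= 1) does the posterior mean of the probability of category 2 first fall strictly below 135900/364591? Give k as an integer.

obs 1: x=1 → posterior Dirichlet(6/5, 13/5, 11/2, 7/3)
obs 2: x=2 → posterior Dirichlet(6/5, 13/5, 13/2, 7/3)
obs 3: x=3 → posterior Dirichlet(6/5, 13/5, 13/2, 10/3)
obs 4: x=2 → posterior Dirichlet(6/5, 13/5, 15/2, 10/3)
obs 5: x=3 → posterior Dirichlet(6/5, 13/5, 15/2, 13/3)
obs 6: x=1 → posterior Dirichlet(6/5, 18/5, 15/2, 13/3)
obs 7: x=3 → posterior Dirichlet(6/5, 18/5, 15/2, 16/3)
obs 8: x=3 → posterior Dirichlet(6/5, 18/5, 15/2, 19/3)
obs 9: x=1 → posterior Dirichlet(6/5, 23/5, 15/2, 19/3)
obs 10: x=3 → posterior Dirichlet(6/5, 23/5, 15/2, 22/3)

k = 10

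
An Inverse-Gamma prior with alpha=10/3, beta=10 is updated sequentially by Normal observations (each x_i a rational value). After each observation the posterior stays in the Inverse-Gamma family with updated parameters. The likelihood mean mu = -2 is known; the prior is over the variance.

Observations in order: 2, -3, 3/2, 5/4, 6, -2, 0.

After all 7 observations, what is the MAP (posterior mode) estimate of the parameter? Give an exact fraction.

obs 1: x=2 → posterior Inverse-Gamma(23/6, 18)
obs 2: x=-3 → posterior Inverse-Gamma(13/3, 37/2)
obs 3: x=3/2 → posterior Inverse-Gamma(29/6, 197/8)
obs 4: x=5/4 → posterior Inverse-Gamma(16/3, 957/32)
obs 5: x=6 → posterior Inverse-Gamma(35/6, 1981/32)
obs 6: x=-2 → posterior Inverse-Gamma(19/3, 1981/32)
obs 7: x=0 → posterior Inverse-Gamma(41/6, 2045/32)

6135/752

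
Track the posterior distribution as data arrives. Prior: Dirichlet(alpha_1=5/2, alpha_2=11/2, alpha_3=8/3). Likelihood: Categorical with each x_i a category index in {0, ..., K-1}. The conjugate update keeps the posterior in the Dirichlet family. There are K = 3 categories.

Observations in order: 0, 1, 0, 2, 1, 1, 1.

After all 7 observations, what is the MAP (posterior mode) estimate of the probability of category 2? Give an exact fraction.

obs 1: x=0 → posterior Dirichlet(7/2, 11/2, 8/3)
obs 2: x=1 → posterior Dirichlet(7/2, 13/2, 8/3)
obs 3: x=0 → posterior Dirichlet(9/2, 13/2, 8/3)
obs 4: x=2 → posterior Dirichlet(9/2, 13/2, 11/3)
obs 5: x=1 → posterior Dirichlet(9/2, 15/2, 11/3)
obs 6: x=1 → posterior Dirichlet(9/2, 17/2, 11/3)
obs 7: x=1 → posterior Dirichlet(9/2, 19/2, 11/3)

2/11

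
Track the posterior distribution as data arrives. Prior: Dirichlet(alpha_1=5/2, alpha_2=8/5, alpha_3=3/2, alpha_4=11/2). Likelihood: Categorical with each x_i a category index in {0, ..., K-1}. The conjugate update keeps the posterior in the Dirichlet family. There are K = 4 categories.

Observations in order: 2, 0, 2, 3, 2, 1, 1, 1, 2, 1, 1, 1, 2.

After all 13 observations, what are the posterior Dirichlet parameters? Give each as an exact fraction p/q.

obs 1: x=2 → posterior Dirichlet(5/2, 8/5, 5/2, 11/2)
obs 2: x=0 → posterior Dirichlet(7/2, 8/5, 5/2, 11/2)
obs 3: x=2 → posterior Dirichlet(7/2, 8/5, 7/2, 11/2)
obs 4: x=3 → posterior Dirichlet(7/2, 8/5, 7/2, 13/2)
obs 5: x=2 → posterior Dirichlet(7/2, 8/5, 9/2, 13/2)
obs 6: x=1 → posterior Dirichlet(7/2, 13/5, 9/2, 13/2)
obs 7: x=1 → posterior Dirichlet(7/2, 18/5, 9/2, 13/2)
obs 8: x=1 → posterior Dirichlet(7/2, 23/5, 9/2, 13/2)
obs 9: x=2 → posterior Dirichlet(7/2, 23/5, 11/2, 13/2)
obs 10: x=1 → posterior Dirichlet(7/2, 28/5, 11/2, 13/2)
obs 11: x=1 → posterior Dirichlet(7/2, 33/5, 11/2, 13/2)
obs 12: x=1 → posterior Dirichlet(7/2, 38/5, 11/2, 13/2)
obs 13: x=2 → posterior Dirichlet(7/2, 38/5, 13/2, 13/2)

alpha_1=7/2, alpha_2=38/5, alpha_3=13/2, alpha_4=13/2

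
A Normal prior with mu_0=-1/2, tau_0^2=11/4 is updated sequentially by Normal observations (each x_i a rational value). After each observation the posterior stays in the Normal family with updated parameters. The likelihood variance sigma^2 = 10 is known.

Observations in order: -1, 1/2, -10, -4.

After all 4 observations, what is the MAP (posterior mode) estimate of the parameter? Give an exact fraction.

-359/168

obs 1: x=-1 → posterior Normal(-31/51, 110/51)
obs 2: x=1/2 → posterior Normal(-51/124, 55/31)
obs 3: x=-10 → posterior Normal(-271/146, 110/73)
obs 4: x=-4 → posterior Normal(-359/168, 55/42)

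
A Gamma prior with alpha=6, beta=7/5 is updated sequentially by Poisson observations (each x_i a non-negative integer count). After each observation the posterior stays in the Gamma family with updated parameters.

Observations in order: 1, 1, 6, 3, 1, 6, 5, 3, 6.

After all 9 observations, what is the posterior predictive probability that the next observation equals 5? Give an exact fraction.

obs 1: x=1 → posterior Gamma(7, 12/5)
obs 2: x=1 → posterior Gamma(8, 17/5)
obs 3: x=6 → posterior Gamma(14, 22/5)
obs 4: x=3 → posterior Gamma(17, 27/5)
obs 5: x=1 → posterior Gamma(18, 32/5)
obs 6: x=6 → posterior Gamma(24, 37/5)
obs 7: x=5 → posterior Gamma(29, 42/5)
obs 8: x=3 → posterior Gamma(32, 47/5)
obs 9: x=6 → posterior Gamma(38, 52/5)

7531167731661863914291941068090485671999357521873361405994337094860800000/55814101553908538878245585584678916959281925980693148332630423251844443249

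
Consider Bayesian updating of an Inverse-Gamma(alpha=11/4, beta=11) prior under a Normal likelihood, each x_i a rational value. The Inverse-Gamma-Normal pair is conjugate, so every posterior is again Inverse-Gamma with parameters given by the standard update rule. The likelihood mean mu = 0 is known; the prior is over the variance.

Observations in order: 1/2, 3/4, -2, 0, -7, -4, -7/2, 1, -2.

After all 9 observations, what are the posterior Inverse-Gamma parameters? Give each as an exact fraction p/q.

alpha=29/4, beta=1745/32

obs 1: x=1/2 → posterior Inverse-Gamma(13/4, 89/8)
obs 2: x=3/4 → posterior Inverse-Gamma(15/4, 365/32)
obs 3: x=-2 → posterior Inverse-Gamma(17/4, 429/32)
obs 4: x=0 → posterior Inverse-Gamma(19/4, 429/32)
obs 5: x=-7 → posterior Inverse-Gamma(21/4, 1213/32)
obs 6: x=-4 → posterior Inverse-Gamma(23/4, 1469/32)
obs 7: x=-7/2 → posterior Inverse-Gamma(25/4, 1665/32)
obs 8: x=1 → posterior Inverse-Gamma(27/4, 1681/32)
obs 9: x=-2 → posterior Inverse-Gamma(29/4, 1745/32)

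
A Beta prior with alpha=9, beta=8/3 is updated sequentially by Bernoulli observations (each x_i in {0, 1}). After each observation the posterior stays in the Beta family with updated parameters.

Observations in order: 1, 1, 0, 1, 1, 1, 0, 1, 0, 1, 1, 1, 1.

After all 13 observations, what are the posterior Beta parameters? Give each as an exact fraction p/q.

obs 1: x=1 → posterior Beta(10, 8/3)
obs 2: x=1 → posterior Beta(11, 8/3)
obs 3: x=0 → posterior Beta(11, 11/3)
obs 4: x=1 → posterior Beta(12, 11/3)
obs 5: x=1 → posterior Beta(13, 11/3)
obs 6: x=1 → posterior Beta(14, 11/3)
obs 7: x=0 → posterior Beta(14, 14/3)
obs 8: x=1 → posterior Beta(15, 14/3)
obs 9: x=0 → posterior Beta(15, 17/3)
obs 10: x=1 → posterior Beta(16, 17/3)
obs 11: x=1 → posterior Beta(17, 17/3)
obs 12: x=1 → posterior Beta(18, 17/3)
obs 13: x=1 → posterior Beta(19, 17/3)

alpha=19, beta=17/3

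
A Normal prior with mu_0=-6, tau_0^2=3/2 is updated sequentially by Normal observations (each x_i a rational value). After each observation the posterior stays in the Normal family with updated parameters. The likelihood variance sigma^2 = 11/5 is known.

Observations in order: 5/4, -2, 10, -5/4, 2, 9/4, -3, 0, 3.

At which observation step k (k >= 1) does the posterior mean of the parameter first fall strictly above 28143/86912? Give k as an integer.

obs 1: x=5/4 → posterior Normal(-453/148, 33/37)
obs 2: x=-2 → posterior Normal(-573/208, 33/52)
obs 3: x=10 → posterior Normal(27/268, 33/67)
obs 4: x=-5/4 → posterior Normal(-6/41, 33/82)
obs 5: x=2 → posterior Normal(18/97, 33/97)
obs 6: x=9/4 → posterior Normal(207/448, 33/112)
obs 7: x=-3 → posterior Normal(27/508, 33/127)
obs 8: x=0 → posterior Normal(27/568, 33/142)
obs 9: x=3 → posterior Normal(207/628, 33/157)

k = 6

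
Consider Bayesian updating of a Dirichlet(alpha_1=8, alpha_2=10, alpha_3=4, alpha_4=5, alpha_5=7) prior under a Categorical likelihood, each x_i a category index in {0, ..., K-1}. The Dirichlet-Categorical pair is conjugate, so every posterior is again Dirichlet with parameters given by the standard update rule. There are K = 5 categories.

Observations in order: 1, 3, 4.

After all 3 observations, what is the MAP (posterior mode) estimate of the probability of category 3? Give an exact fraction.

5/32

obs 1: x=1 → posterior Dirichlet(8, 11, 4, 5, 7)
obs 2: x=3 → posterior Dirichlet(8, 11, 4, 6, 7)
obs 3: x=4 → posterior Dirichlet(8, 11, 4, 6, 8)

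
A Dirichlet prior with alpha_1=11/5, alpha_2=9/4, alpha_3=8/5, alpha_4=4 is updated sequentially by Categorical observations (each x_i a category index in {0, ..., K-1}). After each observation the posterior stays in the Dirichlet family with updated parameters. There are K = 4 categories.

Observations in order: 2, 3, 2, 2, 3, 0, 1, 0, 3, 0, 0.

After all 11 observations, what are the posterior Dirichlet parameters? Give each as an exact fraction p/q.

obs 1: x=2 → posterior Dirichlet(11/5, 9/4, 13/5, 4)
obs 2: x=3 → posterior Dirichlet(11/5, 9/4, 13/5, 5)
obs 3: x=2 → posterior Dirichlet(11/5, 9/4, 18/5, 5)
obs 4: x=2 → posterior Dirichlet(11/5, 9/4, 23/5, 5)
obs 5: x=3 → posterior Dirichlet(11/5, 9/4, 23/5, 6)
obs 6: x=0 → posterior Dirichlet(16/5, 9/4, 23/5, 6)
obs 7: x=1 → posterior Dirichlet(16/5, 13/4, 23/5, 6)
obs 8: x=0 → posterior Dirichlet(21/5, 13/4, 23/5, 6)
obs 9: x=3 → posterior Dirichlet(21/5, 13/4, 23/5, 7)
obs 10: x=0 → posterior Dirichlet(26/5, 13/4, 23/5, 7)
obs 11: x=0 → posterior Dirichlet(31/5, 13/4, 23/5, 7)

alpha_1=31/5, alpha_2=13/4, alpha_3=23/5, alpha_4=7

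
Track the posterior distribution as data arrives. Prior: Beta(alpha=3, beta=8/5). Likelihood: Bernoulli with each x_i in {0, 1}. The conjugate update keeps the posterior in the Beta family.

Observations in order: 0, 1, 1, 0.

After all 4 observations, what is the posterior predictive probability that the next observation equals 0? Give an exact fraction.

obs 1: x=0 → posterior Beta(3, 13/5)
obs 2: x=1 → posterior Beta(4, 13/5)
obs 3: x=1 → posterior Beta(5, 13/5)
obs 4: x=0 → posterior Beta(5, 18/5)

18/43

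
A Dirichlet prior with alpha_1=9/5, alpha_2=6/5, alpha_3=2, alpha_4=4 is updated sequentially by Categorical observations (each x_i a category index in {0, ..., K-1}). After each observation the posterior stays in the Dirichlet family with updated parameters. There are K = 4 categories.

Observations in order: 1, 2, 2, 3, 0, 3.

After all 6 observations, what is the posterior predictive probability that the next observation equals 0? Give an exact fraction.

14/75

obs 1: x=1 → posterior Dirichlet(9/5, 11/5, 2, 4)
obs 2: x=2 → posterior Dirichlet(9/5, 11/5, 3, 4)
obs 3: x=2 → posterior Dirichlet(9/5, 11/5, 4, 4)
obs 4: x=3 → posterior Dirichlet(9/5, 11/5, 4, 5)
obs 5: x=0 → posterior Dirichlet(14/5, 11/5, 4, 5)
obs 6: x=3 → posterior Dirichlet(14/5, 11/5, 4, 6)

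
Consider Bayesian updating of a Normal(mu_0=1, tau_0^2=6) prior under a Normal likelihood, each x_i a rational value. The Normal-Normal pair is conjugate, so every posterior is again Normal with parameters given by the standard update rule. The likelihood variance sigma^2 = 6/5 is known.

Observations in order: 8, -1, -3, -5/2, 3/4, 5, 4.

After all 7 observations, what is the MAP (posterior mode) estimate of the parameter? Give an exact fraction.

obs 1: x=8 → posterior Normal(41/6, 1)
obs 2: x=-1 → posterior Normal(36/11, 6/11)
obs 3: x=-3 → posterior Normal(21/16, 3/8)
obs 4: x=-5/2 → posterior Normal(17/42, 2/7)
obs 5: x=3/4 → posterior Normal(49/104, 3/13)
obs 6: x=5 → posterior Normal(149/124, 6/31)
obs 7: x=4 → posterior Normal(229/144, 1/6)

229/144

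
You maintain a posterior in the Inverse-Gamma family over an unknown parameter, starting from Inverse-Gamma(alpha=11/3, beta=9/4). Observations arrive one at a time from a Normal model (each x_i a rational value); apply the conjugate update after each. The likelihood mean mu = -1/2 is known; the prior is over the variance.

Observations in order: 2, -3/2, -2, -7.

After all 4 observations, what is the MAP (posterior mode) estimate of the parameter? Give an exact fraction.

135/32

obs 1: x=2 → posterior Inverse-Gamma(25/6, 43/8)
obs 2: x=-3/2 → posterior Inverse-Gamma(14/3, 47/8)
obs 3: x=-2 → posterior Inverse-Gamma(31/6, 7)
obs 4: x=-7 → posterior Inverse-Gamma(17/3, 225/8)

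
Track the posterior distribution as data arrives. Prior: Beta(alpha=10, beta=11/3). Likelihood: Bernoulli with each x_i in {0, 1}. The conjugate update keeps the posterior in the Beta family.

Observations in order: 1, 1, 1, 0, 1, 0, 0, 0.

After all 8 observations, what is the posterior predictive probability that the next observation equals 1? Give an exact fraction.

42/65

obs 1: x=1 → posterior Beta(11, 11/3)
obs 2: x=1 → posterior Beta(12, 11/3)
obs 3: x=1 → posterior Beta(13, 11/3)
obs 4: x=0 → posterior Beta(13, 14/3)
obs 5: x=1 → posterior Beta(14, 14/3)
obs 6: x=0 → posterior Beta(14, 17/3)
obs 7: x=0 → posterior Beta(14, 20/3)
obs 8: x=0 → posterior Beta(14, 23/3)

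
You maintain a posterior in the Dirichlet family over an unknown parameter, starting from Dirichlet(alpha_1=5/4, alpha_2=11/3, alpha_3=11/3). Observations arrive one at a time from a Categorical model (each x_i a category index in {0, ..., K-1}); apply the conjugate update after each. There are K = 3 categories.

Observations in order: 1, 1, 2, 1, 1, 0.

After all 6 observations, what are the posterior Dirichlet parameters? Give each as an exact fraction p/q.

obs 1: x=1 → posterior Dirichlet(5/4, 14/3, 11/3)
obs 2: x=1 → posterior Dirichlet(5/4, 17/3, 11/3)
obs 3: x=2 → posterior Dirichlet(5/4, 17/3, 14/3)
obs 4: x=1 → posterior Dirichlet(5/4, 20/3, 14/3)
obs 5: x=1 → posterior Dirichlet(5/4, 23/3, 14/3)
obs 6: x=0 → posterior Dirichlet(9/4, 23/3, 14/3)

alpha_1=9/4, alpha_2=23/3, alpha_3=14/3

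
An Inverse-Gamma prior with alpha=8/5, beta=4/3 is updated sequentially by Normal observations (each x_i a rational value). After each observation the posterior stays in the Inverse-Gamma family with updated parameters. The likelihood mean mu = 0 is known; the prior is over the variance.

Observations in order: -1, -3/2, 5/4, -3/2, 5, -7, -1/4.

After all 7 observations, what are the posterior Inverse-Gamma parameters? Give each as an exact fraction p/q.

obs 1: x=-1 → posterior Inverse-Gamma(21/10, 11/6)
obs 2: x=-3/2 → posterior Inverse-Gamma(13/5, 71/24)
obs 3: x=5/4 → posterior Inverse-Gamma(31/10, 359/96)
obs 4: x=-3/2 → posterior Inverse-Gamma(18/5, 467/96)
obs 5: x=5 → posterior Inverse-Gamma(41/10, 1667/96)
obs 6: x=-7 → posterior Inverse-Gamma(23/5, 4019/96)
obs 7: x=-1/4 → posterior Inverse-Gamma(51/10, 2011/48)

alpha=51/10, beta=2011/48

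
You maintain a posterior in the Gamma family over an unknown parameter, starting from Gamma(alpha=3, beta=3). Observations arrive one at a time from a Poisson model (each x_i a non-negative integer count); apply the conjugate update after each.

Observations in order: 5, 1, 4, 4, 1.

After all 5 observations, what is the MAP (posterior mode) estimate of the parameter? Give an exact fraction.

17/8

obs 1: x=5 → posterior Gamma(8, 4)
obs 2: x=1 → posterior Gamma(9, 5)
obs 3: x=4 → posterior Gamma(13, 6)
obs 4: x=4 → posterior Gamma(17, 7)
obs 5: x=1 → posterior Gamma(18, 8)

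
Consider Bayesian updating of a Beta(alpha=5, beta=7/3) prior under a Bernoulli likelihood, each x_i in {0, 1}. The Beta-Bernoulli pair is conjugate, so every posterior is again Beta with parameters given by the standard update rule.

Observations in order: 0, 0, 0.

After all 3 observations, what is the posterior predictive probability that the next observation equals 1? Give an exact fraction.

obs 1: x=0 → posterior Beta(5, 10/3)
obs 2: x=0 → posterior Beta(5, 13/3)
obs 3: x=0 → posterior Beta(5, 16/3)

15/31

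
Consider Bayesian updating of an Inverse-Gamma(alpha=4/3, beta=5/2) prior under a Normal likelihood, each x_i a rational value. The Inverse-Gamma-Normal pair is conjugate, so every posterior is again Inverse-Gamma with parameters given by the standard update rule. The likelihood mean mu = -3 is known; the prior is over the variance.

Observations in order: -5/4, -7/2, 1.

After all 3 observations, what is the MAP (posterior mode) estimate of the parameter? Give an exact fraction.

1167/368

obs 1: x=-5/4 → posterior Inverse-Gamma(11/6, 129/32)
obs 2: x=-7/2 → posterior Inverse-Gamma(7/3, 133/32)
obs 3: x=1 → posterior Inverse-Gamma(17/6, 389/32)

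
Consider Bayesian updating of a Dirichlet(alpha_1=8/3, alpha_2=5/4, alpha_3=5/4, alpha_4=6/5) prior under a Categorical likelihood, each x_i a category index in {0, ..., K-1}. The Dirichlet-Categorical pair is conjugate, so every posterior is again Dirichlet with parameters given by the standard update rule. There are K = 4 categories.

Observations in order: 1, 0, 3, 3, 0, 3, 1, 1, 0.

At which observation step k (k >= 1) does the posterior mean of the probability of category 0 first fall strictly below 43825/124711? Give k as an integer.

k = 7

obs 1: x=1 → posterior Dirichlet(8/3, 9/4, 5/4, 6/5)
obs 2: x=0 → posterior Dirichlet(11/3, 9/4, 5/4, 6/5)
obs 3: x=3 → posterior Dirichlet(11/3, 9/4, 5/4, 11/5)
obs 4: x=3 → posterior Dirichlet(11/3, 9/4, 5/4, 16/5)
obs 5: x=0 → posterior Dirichlet(14/3, 9/4, 5/4, 16/5)
obs 6: x=3 → posterior Dirichlet(14/3, 9/4, 5/4, 21/5)
obs 7: x=1 → posterior Dirichlet(14/3, 13/4, 5/4, 21/5)
obs 8: x=1 → posterior Dirichlet(14/3, 17/4, 5/4, 21/5)
obs 9: x=0 → posterior Dirichlet(17/3, 17/4, 5/4, 21/5)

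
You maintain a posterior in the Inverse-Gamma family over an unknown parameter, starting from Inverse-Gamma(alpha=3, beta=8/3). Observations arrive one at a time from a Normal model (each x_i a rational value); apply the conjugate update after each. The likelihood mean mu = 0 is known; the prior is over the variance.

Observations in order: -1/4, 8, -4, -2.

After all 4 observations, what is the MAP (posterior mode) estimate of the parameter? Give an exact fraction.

obs 1: x=-1/4 → posterior Inverse-Gamma(7/2, 259/96)
obs 2: x=8 → posterior Inverse-Gamma(4, 3331/96)
obs 3: x=-4 → posterior Inverse-Gamma(9/2, 4099/96)
obs 4: x=-2 → posterior Inverse-Gamma(5, 4291/96)

4291/576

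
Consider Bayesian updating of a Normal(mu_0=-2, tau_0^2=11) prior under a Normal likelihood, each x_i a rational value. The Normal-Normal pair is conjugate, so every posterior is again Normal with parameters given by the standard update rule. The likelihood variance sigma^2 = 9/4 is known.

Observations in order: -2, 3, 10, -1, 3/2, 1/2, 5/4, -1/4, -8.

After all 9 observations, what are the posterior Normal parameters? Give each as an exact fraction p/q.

obs 1: x=-2 → posterior Normal(-2, 99/53)
obs 2: x=3 → posterior Normal(26/97, 99/97)
obs 3: x=10 → posterior Normal(466/141, 33/47)
obs 4: x=-1 → posterior Normal(422/185, 99/185)
obs 5: x=3/2 → posterior Normal(488/229, 99/229)
obs 6: x=1/2 → posterior Normal(170/91, 33/91)
obs 7: x=5/4 → posterior Normal(565/317, 99/317)
obs 8: x=-1/4 → posterior Normal(554/361, 99/361)
obs 9: x=-8 → posterior Normal(202/405, 11/45)

mu_0=202/405, tau_0^2=11/45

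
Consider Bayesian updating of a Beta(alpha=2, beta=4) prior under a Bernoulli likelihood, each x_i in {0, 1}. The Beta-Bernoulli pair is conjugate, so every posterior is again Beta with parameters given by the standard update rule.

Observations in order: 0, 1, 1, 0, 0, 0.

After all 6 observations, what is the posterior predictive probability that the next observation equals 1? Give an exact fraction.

obs 1: x=0 → posterior Beta(2, 5)
obs 2: x=1 → posterior Beta(3, 5)
obs 3: x=1 → posterior Beta(4, 5)
obs 4: x=0 → posterior Beta(4, 6)
obs 5: x=0 → posterior Beta(4, 7)
obs 6: x=0 → posterior Beta(4, 8)

1/3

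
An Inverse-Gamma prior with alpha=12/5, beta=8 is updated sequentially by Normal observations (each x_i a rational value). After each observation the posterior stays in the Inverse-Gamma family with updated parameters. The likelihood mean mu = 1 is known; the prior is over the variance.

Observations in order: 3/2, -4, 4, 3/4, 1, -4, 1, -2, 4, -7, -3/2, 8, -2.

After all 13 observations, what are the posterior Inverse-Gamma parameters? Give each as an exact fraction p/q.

alpha=89/10, beta=3545/32

obs 1: x=3/2 → posterior Inverse-Gamma(29/10, 65/8)
obs 2: x=-4 → posterior Inverse-Gamma(17/5, 165/8)
obs 3: x=4 → posterior Inverse-Gamma(39/10, 201/8)
obs 4: x=3/4 → posterior Inverse-Gamma(22/5, 805/32)
obs 5: x=1 → posterior Inverse-Gamma(49/10, 805/32)
obs 6: x=-4 → posterior Inverse-Gamma(27/5, 1205/32)
obs 7: x=1 → posterior Inverse-Gamma(59/10, 1205/32)
obs 8: x=-2 → posterior Inverse-Gamma(32/5, 1349/32)
obs 9: x=4 → posterior Inverse-Gamma(69/10, 1493/32)
obs 10: x=-7 → posterior Inverse-Gamma(37/5, 2517/32)
obs 11: x=-3/2 → posterior Inverse-Gamma(79/10, 2617/32)
obs 12: x=8 → posterior Inverse-Gamma(42/5, 3401/32)
obs 13: x=-2 → posterior Inverse-Gamma(89/10, 3545/32)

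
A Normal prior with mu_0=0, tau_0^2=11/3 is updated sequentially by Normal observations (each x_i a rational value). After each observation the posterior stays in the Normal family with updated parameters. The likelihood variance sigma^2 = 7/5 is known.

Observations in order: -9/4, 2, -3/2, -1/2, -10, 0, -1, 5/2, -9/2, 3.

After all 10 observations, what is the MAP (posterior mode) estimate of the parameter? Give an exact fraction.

obs 1: x=-9/4 → posterior Normal(-495/304, 77/76)
obs 2: x=2 → posterior Normal(-55/524, 77/131)
obs 3: x=-3/2 → posterior Normal(-385/744, 77/186)
obs 4: x=-1/2 → posterior Normal(-495/964, 77/241)
obs 5: x=-10 → posterior Normal(-2695/1184, 77/296)
obs 6: x=0 → posterior Normal(-2695/1404, 77/351)
obs 7: x=-1 → posterior Normal(-2915/1624, 11/58)
obs 8: x=5/2 → posterior Normal(-2365/1844, 77/461)
obs 9: x=-9/2 → posterior Normal(-3355/2064, 77/516)
obs 10: x=3 → posterior Normal(-2695/2284, 77/571)

-2695/2284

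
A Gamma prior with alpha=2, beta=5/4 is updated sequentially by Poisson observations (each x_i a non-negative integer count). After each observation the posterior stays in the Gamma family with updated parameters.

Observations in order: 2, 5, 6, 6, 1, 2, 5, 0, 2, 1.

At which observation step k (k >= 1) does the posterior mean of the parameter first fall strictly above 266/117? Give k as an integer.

k = 2

obs 1: x=2 → posterior Gamma(4, 9/4)
obs 2: x=5 → posterior Gamma(9, 13/4)
obs 3: x=6 → posterior Gamma(15, 17/4)
obs 4: x=6 → posterior Gamma(21, 21/4)
obs 5: x=1 → posterior Gamma(22, 25/4)
obs 6: x=2 → posterior Gamma(24, 29/4)
obs 7: x=5 → posterior Gamma(29, 33/4)
obs 8: x=0 → posterior Gamma(29, 37/4)
obs 9: x=2 → posterior Gamma(31, 41/4)
obs 10: x=1 → posterior Gamma(32, 45/4)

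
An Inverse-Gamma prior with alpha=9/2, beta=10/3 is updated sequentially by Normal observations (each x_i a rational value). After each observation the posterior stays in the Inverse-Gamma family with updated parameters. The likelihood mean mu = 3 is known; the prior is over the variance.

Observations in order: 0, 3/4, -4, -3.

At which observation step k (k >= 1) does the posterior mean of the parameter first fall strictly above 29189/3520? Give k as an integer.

obs 1: x=0 → posterior Inverse-Gamma(5, 47/6)
obs 2: x=3/4 → posterior Inverse-Gamma(11/2, 995/96)
obs 3: x=-4 → posterior Inverse-Gamma(6, 3347/96)
obs 4: x=-3 → posterior Inverse-Gamma(13/2, 5075/96)

k = 4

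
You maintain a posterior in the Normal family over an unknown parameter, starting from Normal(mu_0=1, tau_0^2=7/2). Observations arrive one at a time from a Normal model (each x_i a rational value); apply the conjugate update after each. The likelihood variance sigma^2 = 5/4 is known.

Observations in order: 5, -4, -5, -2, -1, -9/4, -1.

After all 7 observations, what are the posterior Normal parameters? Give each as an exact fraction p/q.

obs 1: x=5 → posterior Normal(75/19, 35/38)
obs 2: x=-4 → posterior Normal(19/33, 35/66)
obs 3: x=-5 → posterior Normal(-51/47, 35/94)
obs 4: x=-2 → posterior Normal(-79/61, 35/122)
obs 5: x=-1 → posterior Normal(-31/25, 7/30)
obs 6: x=-9/4 → posterior Normal(-249/178, 35/178)
obs 7: x=-1 → posterior Normal(-277/206, 35/206)

mu_0=-277/206, tau_0^2=35/206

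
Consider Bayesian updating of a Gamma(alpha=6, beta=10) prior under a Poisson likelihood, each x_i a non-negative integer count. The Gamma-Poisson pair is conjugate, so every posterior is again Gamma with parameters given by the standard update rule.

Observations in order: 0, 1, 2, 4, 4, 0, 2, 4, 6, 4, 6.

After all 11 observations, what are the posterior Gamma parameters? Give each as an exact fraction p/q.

obs 1: x=0 → posterior Gamma(6, 11)
obs 2: x=1 → posterior Gamma(7, 12)
obs 3: x=2 → posterior Gamma(9, 13)
obs 4: x=4 → posterior Gamma(13, 14)
obs 5: x=4 → posterior Gamma(17, 15)
obs 6: x=0 → posterior Gamma(17, 16)
obs 7: x=2 → posterior Gamma(19, 17)
obs 8: x=4 → posterior Gamma(23, 18)
obs 9: x=6 → posterior Gamma(29, 19)
obs 10: x=4 → posterior Gamma(33, 20)
obs 11: x=6 → posterior Gamma(39, 21)

alpha=39, beta=21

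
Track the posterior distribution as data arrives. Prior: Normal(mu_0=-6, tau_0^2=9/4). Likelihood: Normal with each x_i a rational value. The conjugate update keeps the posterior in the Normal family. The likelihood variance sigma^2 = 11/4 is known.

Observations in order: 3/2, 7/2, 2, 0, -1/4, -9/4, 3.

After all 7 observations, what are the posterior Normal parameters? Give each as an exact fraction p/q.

obs 1: x=3/2 → posterior Normal(-21/8, 99/80)
obs 2: x=7/2 → posterior Normal(-21/29, 99/116)
obs 3: x=2 → posterior Normal(-3/38, 99/152)
obs 4: x=0 → posterior Normal(-3/47, 99/188)
obs 5: x=-1/4 → posterior Normal(-3/32, 99/224)
obs 6: x=-9/4 → posterior Normal(-51/130, 99/260)
obs 7: x=3 → posterior Normal(3/148, 99/296)

mu_0=3/148, tau_0^2=99/296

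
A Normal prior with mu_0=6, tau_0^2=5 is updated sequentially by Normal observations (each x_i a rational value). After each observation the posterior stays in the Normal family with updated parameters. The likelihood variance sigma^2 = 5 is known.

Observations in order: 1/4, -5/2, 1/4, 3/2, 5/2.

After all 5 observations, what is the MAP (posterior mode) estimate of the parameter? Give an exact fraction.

obs 1: x=1/4 → posterior Normal(25/8, 5/2)
obs 2: x=-5/2 → posterior Normal(5/4, 5/3)
obs 3: x=1/4 → posterior Normal(1, 5/4)
obs 4: x=3/2 → posterior Normal(11/10, 1)
obs 5: x=5/2 → posterior Normal(4/3, 5/6)

4/3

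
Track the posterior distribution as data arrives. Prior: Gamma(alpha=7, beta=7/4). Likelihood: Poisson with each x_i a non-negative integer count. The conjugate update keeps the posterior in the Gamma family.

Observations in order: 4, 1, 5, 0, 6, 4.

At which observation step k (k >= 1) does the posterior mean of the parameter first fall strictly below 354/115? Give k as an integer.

obs 1: x=4 → posterior Gamma(11, 11/4)
obs 2: x=1 → posterior Gamma(12, 15/4)
obs 3: x=5 → posterior Gamma(17, 19/4)
obs 4: x=0 → posterior Gamma(17, 23/4)
obs 5: x=6 → posterior Gamma(23, 27/4)
obs 6: x=4 → posterior Gamma(27, 31/4)

k = 4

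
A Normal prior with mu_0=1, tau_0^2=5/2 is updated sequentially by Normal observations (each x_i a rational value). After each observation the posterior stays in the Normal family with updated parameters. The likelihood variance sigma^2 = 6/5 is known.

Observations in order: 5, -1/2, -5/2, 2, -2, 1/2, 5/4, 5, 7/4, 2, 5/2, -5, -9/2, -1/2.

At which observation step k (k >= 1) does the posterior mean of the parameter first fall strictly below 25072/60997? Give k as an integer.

obs 1: x=5 → posterior Normal(137/37, 30/37)
obs 2: x=-1/2 → posterior Normal(249/124, 15/31)
obs 3: x=-5/2 → posterior Normal(62/87, 10/29)
obs 4: x=2 → posterior Normal(1, 15/56)
obs 5: x=-2 → posterior Normal(62/137, 30/137)
obs 6: x=1/2 → posterior Normal(149/324, 5/27)
obs 7: x=5/4 → posterior Normal(423/748, 30/187)
obs 8: x=5 → posterior Normal(923/848, 15/106)
obs 9: x=7/4 → posterior Normal(183/158, 10/79)
obs 10: x=2 → posterior Normal(649/524, 15/131)
obs 11: x=5/2 → posterior Normal(387/287, 30/287)
obs 12: x=-5 → posterior Normal(131/156, 5/52)
obs 13: x=-9/2 → posterior Normal(299/674, 30/337)
obs 14: x=-1/2 → posterior Normal(137/362, 15/181)

k = 14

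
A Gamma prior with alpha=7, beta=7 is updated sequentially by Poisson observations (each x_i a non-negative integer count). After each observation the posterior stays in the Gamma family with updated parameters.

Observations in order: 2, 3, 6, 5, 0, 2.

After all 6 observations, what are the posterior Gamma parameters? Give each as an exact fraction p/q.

obs 1: x=2 → posterior Gamma(9, 8)
obs 2: x=3 → posterior Gamma(12, 9)
obs 3: x=6 → posterior Gamma(18, 10)
obs 4: x=5 → posterior Gamma(23, 11)
obs 5: x=0 → posterior Gamma(23, 12)
obs 6: x=2 → posterior Gamma(25, 13)

alpha=25, beta=13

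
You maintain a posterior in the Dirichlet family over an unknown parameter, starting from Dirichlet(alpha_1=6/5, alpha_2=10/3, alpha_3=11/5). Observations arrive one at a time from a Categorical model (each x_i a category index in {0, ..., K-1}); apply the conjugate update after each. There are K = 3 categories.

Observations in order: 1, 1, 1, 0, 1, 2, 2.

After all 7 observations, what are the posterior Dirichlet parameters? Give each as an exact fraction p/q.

obs 1: x=1 → posterior Dirichlet(6/5, 13/3, 11/5)
obs 2: x=1 → posterior Dirichlet(6/5, 16/3, 11/5)
obs 3: x=1 → posterior Dirichlet(6/5, 19/3, 11/5)
obs 4: x=0 → posterior Dirichlet(11/5, 19/3, 11/5)
obs 5: x=1 → posterior Dirichlet(11/5, 22/3, 11/5)
obs 6: x=2 → posterior Dirichlet(11/5, 22/3, 16/5)
obs 7: x=2 → posterior Dirichlet(11/5, 22/3, 21/5)

alpha_1=11/5, alpha_2=22/3, alpha_3=21/5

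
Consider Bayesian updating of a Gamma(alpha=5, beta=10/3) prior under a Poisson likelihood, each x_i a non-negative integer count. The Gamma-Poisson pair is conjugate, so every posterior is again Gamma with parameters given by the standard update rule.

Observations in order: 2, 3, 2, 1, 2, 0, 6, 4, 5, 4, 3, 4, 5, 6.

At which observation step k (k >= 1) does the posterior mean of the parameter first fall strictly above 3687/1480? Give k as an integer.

k = 10

obs 1: x=2 → posterior Gamma(7, 13/3)
obs 2: x=3 → posterior Gamma(10, 16/3)
obs 3: x=2 → posterior Gamma(12, 19/3)
obs 4: x=1 → posterior Gamma(13, 22/3)
obs 5: x=2 → posterior Gamma(15, 25/3)
obs 6: x=0 → posterior Gamma(15, 28/3)
obs 7: x=6 → posterior Gamma(21, 31/3)
obs 8: x=4 → posterior Gamma(25, 34/3)
obs 9: x=5 → posterior Gamma(30, 37/3)
obs 10: x=4 → posterior Gamma(34, 40/3)
obs 11: x=3 → posterior Gamma(37, 43/3)
obs 12: x=4 → posterior Gamma(41, 46/3)
obs 13: x=5 → posterior Gamma(46, 49/3)
obs 14: x=6 → posterior Gamma(52, 52/3)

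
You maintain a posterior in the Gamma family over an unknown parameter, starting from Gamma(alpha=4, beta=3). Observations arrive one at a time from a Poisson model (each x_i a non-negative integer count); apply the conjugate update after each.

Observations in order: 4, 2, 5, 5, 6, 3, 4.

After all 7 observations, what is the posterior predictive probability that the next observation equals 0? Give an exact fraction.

1000000000000000000000000000000000/23225154419887808141001767796309131

obs 1: x=4 → posterior Gamma(8, 4)
obs 2: x=2 → posterior Gamma(10, 5)
obs 3: x=5 → posterior Gamma(15, 6)
obs 4: x=5 → posterior Gamma(20, 7)
obs 5: x=6 → posterior Gamma(26, 8)
obs 6: x=3 → posterior Gamma(29, 9)
obs 7: x=4 → posterior Gamma(33, 10)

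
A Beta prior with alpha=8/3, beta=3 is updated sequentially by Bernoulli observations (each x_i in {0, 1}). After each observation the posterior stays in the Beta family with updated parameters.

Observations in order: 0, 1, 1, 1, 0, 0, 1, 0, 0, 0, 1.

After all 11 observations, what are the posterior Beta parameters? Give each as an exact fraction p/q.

alpha=23/3, beta=9

obs 1: x=0 → posterior Beta(8/3, 4)
obs 2: x=1 → posterior Beta(11/3, 4)
obs 3: x=1 → posterior Beta(14/3, 4)
obs 4: x=1 → posterior Beta(17/3, 4)
obs 5: x=0 → posterior Beta(17/3, 5)
obs 6: x=0 → posterior Beta(17/3, 6)
obs 7: x=1 → posterior Beta(20/3, 6)
obs 8: x=0 → posterior Beta(20/3, 7)
obs 9: x=0 → posterior Beta(20/3, 8)
obs 10: x=0 → posterior Beta(20/3, 9)
obs 11: x=1 → posterior Beta(23/3, 9)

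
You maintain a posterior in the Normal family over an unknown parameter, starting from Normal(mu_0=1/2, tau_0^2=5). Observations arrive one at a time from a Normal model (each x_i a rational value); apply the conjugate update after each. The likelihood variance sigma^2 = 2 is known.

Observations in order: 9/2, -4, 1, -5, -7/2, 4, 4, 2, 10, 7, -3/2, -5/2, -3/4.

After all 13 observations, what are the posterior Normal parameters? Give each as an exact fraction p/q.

obs 1: x=9/2 → posterior Normal(47/14, 10/7)
obs 2: x=-4 → posterior Normal(7/24, 5/6)
obs 3: x=1 → posterior Normal(1/2, 10/17)
obs 4: x=-5 → posterior Normal(-3/4, 5/11)
obs 5: x=-7/2 → posterior Normal(-34/27, 10/27)
obs 6: x=4 → posterior Normal(-7/16, 5/16)
obs 7: x=4 → posterior Normal(6/37, 10/37)
obs 8: x=2 → posterior Normal(8/21, 5/21)
obs 9: x=10 → posterior Normal(66/47, 10/47)
obs 10: x=7 → posterior Normal(101/52, 5/26)
obs 11: x=-3/2 → posterior Normal(187/114, 10/57)
obs 12: x=-5/2 → posterior Normal(81/62, 5/31)
obs 13: x=-3/4 → posterior Normal(309/268, 10/67)

mu_0=309/268, tau_0^2=10/67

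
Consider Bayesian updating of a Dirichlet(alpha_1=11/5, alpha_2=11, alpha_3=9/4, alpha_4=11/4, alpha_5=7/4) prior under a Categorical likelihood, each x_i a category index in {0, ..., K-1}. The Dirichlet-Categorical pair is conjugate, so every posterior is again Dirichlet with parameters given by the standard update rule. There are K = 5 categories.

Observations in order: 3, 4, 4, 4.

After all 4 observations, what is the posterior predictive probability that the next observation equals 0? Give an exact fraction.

obs 1: x=3 → posterior Dirichlet(11/5, 11, 9/4, 15/4, 7/4)
obs 2: x=4 → posterior Dirichlet(11/5, 11, 9/4, 15/4, 11/4)
obs 3: x=4 → posterior Dirichlet(11/5, 11, 9/4, 15/4, 15/4)
obs 4: x=4 → posterior Dirichlet(11/5, 11, 9/4, 15/4, 19/4)

44/479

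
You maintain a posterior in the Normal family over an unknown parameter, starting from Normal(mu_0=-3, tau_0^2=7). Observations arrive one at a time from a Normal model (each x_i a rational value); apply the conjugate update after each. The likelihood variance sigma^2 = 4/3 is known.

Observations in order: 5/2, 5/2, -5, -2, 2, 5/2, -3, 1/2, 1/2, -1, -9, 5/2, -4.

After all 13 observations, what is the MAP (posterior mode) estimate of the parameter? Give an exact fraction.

obs 1: x=5/2 → posterior Normal(81/50, 28/25)
obs 2: x=5/2 → posterior Normal(93/46, 14/23)
obs 3: x=-5 → posterior Normal(-12/67, 28/67)
obs 4: x=-2 → posterior Normal(-27/44, 7/22)
obs 5: x=2 → posterior Normal(-12/109, 28/109)
obs 6: x=5/2 → posterior Normal(81/260, 14/65)
obs 7: x=-3 → posterior Normal(-45/302, 28/151)
obs 8: x=1/2 → posterior Normal(-3/43, 7/43)
obs 9: x=1/2 → posterior Normal(-3/386, 28/193)
obs 10: x=-1 → posterior Normal(-45/428, 14/107)
obs 11: x=-9 → posterior Normal(-9/10, 28/235)
obs 12: x=5/2 → posterior Normal(-159/256, 7/64)
obs 13: x=-4 → posterior Normal(-243/277, 28/277)

-243/277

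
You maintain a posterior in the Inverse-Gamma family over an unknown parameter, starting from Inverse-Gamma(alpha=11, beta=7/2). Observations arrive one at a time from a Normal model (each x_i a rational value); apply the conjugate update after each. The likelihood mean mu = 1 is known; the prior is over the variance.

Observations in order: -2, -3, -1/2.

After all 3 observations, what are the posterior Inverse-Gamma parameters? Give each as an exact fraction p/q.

alpha=25/2, beta=137/8

obs 1: x=-2 → posterior Inverse-Gamma(23/2, 8)
obs 2: x=-3 → posterior Inverse-Gamma(12, 16)
obs 3: x=-1/2 → posterior Inverse-Gamma(25/2, 137/8)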